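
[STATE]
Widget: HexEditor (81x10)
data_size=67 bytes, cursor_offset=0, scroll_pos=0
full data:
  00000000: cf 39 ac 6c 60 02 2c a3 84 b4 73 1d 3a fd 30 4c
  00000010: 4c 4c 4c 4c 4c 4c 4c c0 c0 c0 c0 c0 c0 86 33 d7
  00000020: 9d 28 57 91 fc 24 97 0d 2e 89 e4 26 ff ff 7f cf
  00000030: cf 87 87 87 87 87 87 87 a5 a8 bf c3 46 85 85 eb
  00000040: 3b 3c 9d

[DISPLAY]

00000000  CF 39 ac 6c 60 02 2c a3  84 b4 73 1d 3a fd 30 4c  |.9.l`.,...s.:.0L|   
00000010  4c 4c 4c 4c 4c 4c 4c c0  c0 c0 c0 c0 c0 86 33 d7  |LLLLLLL.......3.|   
00000020  9d 28 57 91 fc 24 97 0d  2e 89 e4 26 ff ff 7f cf  |.(W..$.....&....|   
00000030  cf 87 87 87 87 87 87 87  a5 a8 bf c3 46 85 85 eb  |............F...|   
00000040  3b 3c 9d                                          |;<.             |   
                                                                                 
                                                                                 
                                                                                 
                                                                                 
                                                                                 


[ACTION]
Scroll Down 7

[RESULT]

00000040  3b 3c 9d                                          |;<.             |   
                                                                                 
                                                                                 
                                                                                 
                                                                                 
                                                                                 
                                                                                 
                                                                                 
                                                                                 
                                                                                 


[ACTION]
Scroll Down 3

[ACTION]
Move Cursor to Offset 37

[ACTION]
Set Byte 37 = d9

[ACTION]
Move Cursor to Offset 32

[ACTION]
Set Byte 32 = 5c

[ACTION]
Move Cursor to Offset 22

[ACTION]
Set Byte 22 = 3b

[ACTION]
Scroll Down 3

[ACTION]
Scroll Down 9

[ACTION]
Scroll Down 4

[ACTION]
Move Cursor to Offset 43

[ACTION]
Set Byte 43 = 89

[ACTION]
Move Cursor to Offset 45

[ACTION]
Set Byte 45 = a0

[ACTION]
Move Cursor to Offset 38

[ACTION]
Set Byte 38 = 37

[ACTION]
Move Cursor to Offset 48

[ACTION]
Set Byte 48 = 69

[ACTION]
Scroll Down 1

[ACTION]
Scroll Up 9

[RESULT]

00000000  cf 39 ac 6c 60 02 2c a3  84 b4 73 1d 3a fd 30 4c  |.9.l`.,...s.:.0L|   
00000010  4c 4c 4c 4c 4c 4c 3b c0  c0 c0 c0 c0 c0 86 33 d7  |LLLLLL;.......3.|   
00000020  5c 28 57 91 fc d9 37 0d  2e 89 e4 89 ff a0 7f cf  |\(W...7.........|   
00000030  69 87 87 87 87 87 87 87  a5 a8 bf c3 46 85 85 eb  |i...........F...|   
00000040  3b 3c 9d                                          |;<.             |   
                                                                                 
                                                                                 
                                                                                 
                                                                                 
                                                                                 


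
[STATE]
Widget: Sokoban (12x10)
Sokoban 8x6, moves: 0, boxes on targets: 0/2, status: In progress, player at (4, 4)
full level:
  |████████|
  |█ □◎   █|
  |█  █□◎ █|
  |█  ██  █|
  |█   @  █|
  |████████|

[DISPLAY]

████████    
█ □◎   █    
█  █□◎ █    
█  ██  █    
█   @  █    
████████    
Moves: 0  0/
            
            
            


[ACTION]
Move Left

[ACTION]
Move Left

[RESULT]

████████    
█ □◎   █    
█  █□◎ █    
█  ██  █    
█ @    █    
████████    
Moves: 2  0/
            
            
            


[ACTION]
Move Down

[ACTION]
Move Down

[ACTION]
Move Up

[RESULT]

████████    
█ □◎   █    
█  █□◎ █    
█ @██  █    
█      █    
████████    
Moves: 3  0/
            
            
            


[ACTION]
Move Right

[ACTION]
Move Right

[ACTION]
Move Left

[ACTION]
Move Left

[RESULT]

████████    
█ □◎   █    
█  █□◎ █    
█@ ██  █    
█      █    
████████    
Moves: 4  0/
            
            
            


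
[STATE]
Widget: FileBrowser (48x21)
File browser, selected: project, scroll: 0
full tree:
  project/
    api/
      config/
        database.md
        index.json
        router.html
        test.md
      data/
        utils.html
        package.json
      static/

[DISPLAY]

> [-] project/                                  
    [+] api/                                    
                                                
                                                
                                                
                                                
                                                
                                                
                                                
                                                
                                                
                                                
                                                
                                                
                                                
                                                
                                                
                                                
                                                
                                                
                                                


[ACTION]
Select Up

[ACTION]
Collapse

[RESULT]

> [+] project/                                  
                                                
                                                
                                                
                                                
                                                
                                                
                                                
                                                
                                                
                                                
                                                
                                                
                                                
                                                
                                                
                                                
                                                
                                                
                                                
                                                


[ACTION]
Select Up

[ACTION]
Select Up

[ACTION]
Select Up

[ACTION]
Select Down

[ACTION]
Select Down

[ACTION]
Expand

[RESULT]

> [-] project/                                  
    [+] api/                                    
                                                
                                                
                                                
                                                
                                                
                                                
                                                
                                                
                                                
                                                
                                                
                                                
                                                
                                                
                                                
                                                
                                                
                                                
                                                


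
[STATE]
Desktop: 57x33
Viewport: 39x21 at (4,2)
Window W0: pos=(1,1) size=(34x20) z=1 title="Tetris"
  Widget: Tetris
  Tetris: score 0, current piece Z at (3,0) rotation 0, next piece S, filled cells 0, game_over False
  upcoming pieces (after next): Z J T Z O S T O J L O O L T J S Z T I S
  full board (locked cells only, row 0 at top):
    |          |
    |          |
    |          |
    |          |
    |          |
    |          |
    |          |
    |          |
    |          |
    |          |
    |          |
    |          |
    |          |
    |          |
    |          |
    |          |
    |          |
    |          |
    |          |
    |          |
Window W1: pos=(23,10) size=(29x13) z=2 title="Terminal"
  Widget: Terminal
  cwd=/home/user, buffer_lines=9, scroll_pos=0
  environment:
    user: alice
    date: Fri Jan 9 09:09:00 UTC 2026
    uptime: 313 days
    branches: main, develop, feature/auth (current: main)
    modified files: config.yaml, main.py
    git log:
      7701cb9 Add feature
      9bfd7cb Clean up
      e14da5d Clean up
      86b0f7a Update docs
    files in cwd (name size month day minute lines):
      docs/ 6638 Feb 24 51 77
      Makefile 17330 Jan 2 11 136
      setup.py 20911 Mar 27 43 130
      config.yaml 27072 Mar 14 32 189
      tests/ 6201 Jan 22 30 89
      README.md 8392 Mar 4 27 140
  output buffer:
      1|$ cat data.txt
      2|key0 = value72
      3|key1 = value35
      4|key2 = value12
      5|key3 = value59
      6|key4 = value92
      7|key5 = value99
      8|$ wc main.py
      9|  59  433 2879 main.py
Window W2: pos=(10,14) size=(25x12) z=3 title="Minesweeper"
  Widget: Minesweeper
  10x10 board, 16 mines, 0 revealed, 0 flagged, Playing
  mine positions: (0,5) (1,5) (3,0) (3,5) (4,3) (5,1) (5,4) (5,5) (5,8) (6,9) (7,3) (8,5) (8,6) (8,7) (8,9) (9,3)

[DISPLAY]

etris                         ┃        
──────────────────────────────┨        
        │Next:                ┃        
        │ ░░                  ┃        
        │░░                   ┃        
        │                     ┃        
        │                     ┃        
        │                     ┃        
        │Score:    ┏━━━━━━━━━━━━━━━━━━━
        │0         ┃ Terminal          
        │          ┠───────────────────
        │          ┃$ cat data.txt     
      ┏━━━━━━━━━━━━━━━━━━━━━━━┓e72     
      ┃ Minesweeper           ┃e35     
      ┠───────────────────────┨e12     
      ┃■■■■■■■■■■             ┃e59     
      ┃■■■■■■■■■■             ┃e92     
      ┃■■■■■■■■■■             ┃e99     
━━━━━━┃■■■■■■■■■■             ┃y       
      ┃■■■■■■■■■■             ┃879 main
      ┃■■■■■■■■■■             ┃━━━━━━━━


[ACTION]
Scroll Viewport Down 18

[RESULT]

        │          ┠───────────────────
        │          ┃$ cat data.txt     
      ┏━━━━━━━━━━━━━━━━━━━━━━━┓e72     
      ┃ Minesweeper           ┃e35     
      ┠───────────────────────┨e12     
      ┃■■■■■■■■■■             ┃e59     
      ┃■■■■■■■■■■             ┃e92     
      ┃■■■■■■■■■■             ┃e99     
━━━━━━┃■■■■■■■■■■             ┃y       
      ┃■■■■■■■■■■             ┃879 main
      ┃■■■■■■■■■■             ┃━━━━━━━━
      ┃■■■■■■■■■■             ┃        
      ┃■■■■■■■■■■             ┃        
      ┗━━━━━━━━━━━━━━━━━━━━━━━┛        
                                       
                                       
                                       
                                       
                                       
                                       
                                       


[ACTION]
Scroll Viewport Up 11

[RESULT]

━━━━━━━━━━━━━━━━━━━━━━━━━━━━━━┓        
etris                         ┃        
──────────────────────────────┨        
        │Next:                ┃        
        │ ░░                  ┃        
        │░░                   ┃        
        │                     ┃        
        │                     ┃        
        │                     ┃        
        │Score:    ┏━━━━━━━━━━━━━━━━━━━
        │0         ┃ Terminal          
        │          ┠───────────────────
        │          ┃$ cat data.txt     
      ┏━━━━━━━━━━━━━━━━━━━━━━━┓e72     
      ┃ Minesweeper           ┃e35     
      ┠───────────────────────┨e12     
      ┃■■■■■■■■■■             ┃e59     
      ┃■■■■■■■■■■             ┃e92     
      ┃■■■■■■■■■■             ┃e99     
━━━━━━┃■■■■■■■■■■             ┃y       
      ┃■■■■■■■■■■             ┃879 main


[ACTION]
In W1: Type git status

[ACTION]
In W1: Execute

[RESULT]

━━━━━━━━━━━━━━━━━━━━━━━━━━━━━━┓        
etris                         ┃        
──────────────────────────────┨        
        │Next:                ┃        
        │ ░░                  ┃        
        │░░                   ┃        
        │                     ┃        
        │                     ┃        
        │                     ┃        
        │Score:    ┏━━━━━━━━━━━━━━━━━━━
        │0         ┃ Terminal          
        │          ┠───────────────────
        │          ┃$ wc main.py       
      ┏━━━━━━━━━━━━━━━━━━━━━━━┓879 main
      ┃ Minesweeper           ┃s       
      ┠───────────────────────┨ain     
      ┃■■■■■■■■■■             ┃ staged 
      ┃■■■■■■■■■■             ┃        
      ┃■■■■■■■■■■             ┃ified:  
━━━━━━┃■■■■■■■■■■             ┃ified:  
      ┃■■■■■■■■■■             ┃        


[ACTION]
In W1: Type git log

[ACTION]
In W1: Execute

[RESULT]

━━━━━━━━━━━━━━━━━━━━━━━━━━━━━━┓        
etris                         ┃        
──────────────────────────────┨        
        │Next:                ┃        
        │ ░░                  ┃        
        │░░                   ┃        
        │                     ┃        
        │                     ┃        
        │                     ┃        
        │Score:    ┏━━━━━━━━━━━━━━━━━━━
        │0         ┃ Terminal          
        │          ┠───────────────────
        │          ┃                   
      ┏━━━━━━━━━━━━━━━━━━━━━━━┓ified:  
      ┃ Minesweeper           ┃ified:  
      ┠───────────────────────┨        
      ┃■■■■■■■■■■             ┃ feature
      ┃■■■■■■■■■■             ┃an up   
      ┃■■■■■■■■■■             ┃an up   
━━━━━━┃■■■■■■■■■■             ┃ate docs
      ┃■■■■■■■■■■             ┃        


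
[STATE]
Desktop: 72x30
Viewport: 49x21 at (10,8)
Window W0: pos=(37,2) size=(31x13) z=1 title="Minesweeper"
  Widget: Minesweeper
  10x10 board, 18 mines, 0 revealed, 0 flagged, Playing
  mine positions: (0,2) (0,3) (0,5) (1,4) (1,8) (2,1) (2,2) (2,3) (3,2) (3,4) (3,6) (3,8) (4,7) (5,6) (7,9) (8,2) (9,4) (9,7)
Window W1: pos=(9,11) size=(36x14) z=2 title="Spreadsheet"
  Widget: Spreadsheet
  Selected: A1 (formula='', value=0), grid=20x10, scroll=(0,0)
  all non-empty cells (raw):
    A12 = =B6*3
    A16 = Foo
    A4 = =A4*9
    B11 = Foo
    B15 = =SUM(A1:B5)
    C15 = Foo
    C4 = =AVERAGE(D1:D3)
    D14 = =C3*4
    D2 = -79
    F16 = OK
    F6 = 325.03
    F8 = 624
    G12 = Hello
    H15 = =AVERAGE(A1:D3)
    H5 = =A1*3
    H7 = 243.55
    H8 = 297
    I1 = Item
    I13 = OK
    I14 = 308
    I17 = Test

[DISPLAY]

                           ┃■■■■■■■■■■           
                           ┃■■■■■■■■■■           
                           ┃■■■■■■■■■■           
━━━━━━━━━━━━━━━━━━━━━━━━━━━━━━━━━━┓■■■           
 Spreadsheet                      ┃■■■           
──────────────────────────────────┨■■■           
A1:                               ┃━━━━━━━━━━━━━━
       A       B       C       D  ┃              
----------------------------------┃              
  1      [0]       0       0      ┃              
  2        0       0       0     -┃              
  3        0       0       0      ┃              
  4 #CIRC!         0  -26.33      ┃              
  5        0       0       0      ┃              
  6        0       0       0      ┃              
  7        0       0       0      ┃              
━━━━━━━━━━━━━━━━━━━━━━━━━━━━━━━━━━┛              
                                                 
                                                 
                                                 
                                                 


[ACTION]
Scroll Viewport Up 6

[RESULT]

                           ┏━━━━━━━━━━━━━━━━━━━━━
                           ┃ Minesweeper         
                           ┠─────────────────────
                           ┃■■■■■■■■■■           
                           ┃■■■■■■■■■■           
                           ┃■■■■■■■■■■           
                           ┃■■■■■■■■■■           
                           ┃■■■■■■■■■■           
                           ┃■■■■■■■■■■           
━━━━━━━━━━━━━━━━━━━━━━━━━━━━━━━━━━┓■■■           
 Spreadsheet                      ┃■■■           
──────────────────────────────────┨■■■           
A1:                               ┃━━━━━━━━━━━━━━
       A       B       C       D  ┃              
----------------------------------┃              
  1      [0]       0       0      ┃              
  2        0       0       0     -┃              
  3        0       0       0      ┃              
  4 #CIRC!         0  -26.33      ┃              
  5        0       0       0      ┃              
  6        0       0       0      ┃              


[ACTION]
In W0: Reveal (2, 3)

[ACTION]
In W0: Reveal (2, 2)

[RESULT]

                           ┏━━━━━━━━━━━━━━━━━━━━━
                           ┃ Minesweeper         
                           ┠─────────────────────
                           ┃■■✹✹■✹■■■■           
                           ┃■■■■✹■■■✹■           
                           ┃■✹✹✹■■■■■■           
                           ┃■■✹■✹■✹■✹■           
                           ┃■■■■■■■✹■■           
                           ┃■■■■■■✹■■■           
━━━━━━━━━━━━━━━━━━━━━━━━━━━━━━━━━━┓■■■           
 Spreadsheet                      ┃■■✹           
──────────────────────────────────┨■■■           
A1:                               ┃━━━━━━━━━━━━━━
       A       B       C       D  ┃              
----------------------------------┃              
  1      [0]       0       0      ┃              
  2        0       0       0     -┃              
  3        0       0       0      ┃              
  4 #CIRC!         0  -26.33      ┃              
  5        0       0       0      ┃              
  6        0       0       0      ┃              


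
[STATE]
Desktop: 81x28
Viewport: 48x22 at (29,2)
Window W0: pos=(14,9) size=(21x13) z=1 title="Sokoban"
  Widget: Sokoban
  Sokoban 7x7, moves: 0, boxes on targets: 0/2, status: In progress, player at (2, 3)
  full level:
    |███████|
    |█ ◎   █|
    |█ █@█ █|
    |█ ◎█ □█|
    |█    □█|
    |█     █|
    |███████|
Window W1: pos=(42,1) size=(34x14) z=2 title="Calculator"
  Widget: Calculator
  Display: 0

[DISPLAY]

             ┃ Calculator                     ┃ 
             ┠────────────────────────────────┨ 
             ┃                               0┃ 
             ┃┌───┬───┬───┬───┐               ┃ 
             ┃│ 7 │ 8 │ 9 │ ÷ │               ┃ 
             ┃├───┼───┼───┼───┤               ┃ 
             ┃│ 4 │ 5 │ 6 │ × │               ┃ 
━━━━━┓       ┃├───┼───┼───┼───┤               ┃ 
     ┃       ┃│ 1 │ 2 │ 3 │ - │               ┃ 
─────┨       ┃├───┼───┼───┼───┤               ┃ 
     ┃       ┃│ 0 │ . │ = │ + │               ┃ 
     ┃       ┃└───┴───┴───┴───┘               ┃ 
     ┃       ┗━━━━━━━━━━━━━━━━━━━━━━━━━━━━━━━━┛ 
     ┃                                          
     ┃                                          
     ┃                                          
     ┃                                          
     ┃                                          
     ┃                                          
━━━━━┛                                          
                                                
                                                


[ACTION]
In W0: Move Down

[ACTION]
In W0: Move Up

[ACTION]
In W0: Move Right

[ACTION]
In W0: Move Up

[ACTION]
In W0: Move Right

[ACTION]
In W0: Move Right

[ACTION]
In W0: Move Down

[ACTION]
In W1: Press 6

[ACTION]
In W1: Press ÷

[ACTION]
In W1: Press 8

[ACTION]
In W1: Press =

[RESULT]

             ┃ Calculator                     ┃ 
             ┠────────────────────────────────┨ 
             ┃                            0.75┃ 
             ┃┌───┬───┬───┬───┐               ┃ 
             ┃│ 7 │ 8 │ 9 │ ÷ │               ┃ 
             ┃├───┼───┼───┼───┤               ┃ 
             ┃│ 4 │ 5 │ 6 │ × │               ┃ 
━━━━━┓       ┃├───┼───┼───┼───┤               ┃ 
     ┃       ┃│ 1 │ 2 │ 3 │ - │               ┃ 
─────┨       ┃├───┼───┼───┼───┤               ┃ 
     ┃       ┃│ 0 │ . │ = │ + │               ┃ 
     ┃       ┃└───┴───┴───┴───┘               ┃ 
     ┃       ┗━━━━━━━━━━━━━━━━━━━━━━━━━━━━━━━━┛ 
     ┃                                          
     ┃                                          
     ┃                                          
     ┃                                          
     ┃                                          
     ┃                                          
━━━━━┛                                          
                                                
                                                


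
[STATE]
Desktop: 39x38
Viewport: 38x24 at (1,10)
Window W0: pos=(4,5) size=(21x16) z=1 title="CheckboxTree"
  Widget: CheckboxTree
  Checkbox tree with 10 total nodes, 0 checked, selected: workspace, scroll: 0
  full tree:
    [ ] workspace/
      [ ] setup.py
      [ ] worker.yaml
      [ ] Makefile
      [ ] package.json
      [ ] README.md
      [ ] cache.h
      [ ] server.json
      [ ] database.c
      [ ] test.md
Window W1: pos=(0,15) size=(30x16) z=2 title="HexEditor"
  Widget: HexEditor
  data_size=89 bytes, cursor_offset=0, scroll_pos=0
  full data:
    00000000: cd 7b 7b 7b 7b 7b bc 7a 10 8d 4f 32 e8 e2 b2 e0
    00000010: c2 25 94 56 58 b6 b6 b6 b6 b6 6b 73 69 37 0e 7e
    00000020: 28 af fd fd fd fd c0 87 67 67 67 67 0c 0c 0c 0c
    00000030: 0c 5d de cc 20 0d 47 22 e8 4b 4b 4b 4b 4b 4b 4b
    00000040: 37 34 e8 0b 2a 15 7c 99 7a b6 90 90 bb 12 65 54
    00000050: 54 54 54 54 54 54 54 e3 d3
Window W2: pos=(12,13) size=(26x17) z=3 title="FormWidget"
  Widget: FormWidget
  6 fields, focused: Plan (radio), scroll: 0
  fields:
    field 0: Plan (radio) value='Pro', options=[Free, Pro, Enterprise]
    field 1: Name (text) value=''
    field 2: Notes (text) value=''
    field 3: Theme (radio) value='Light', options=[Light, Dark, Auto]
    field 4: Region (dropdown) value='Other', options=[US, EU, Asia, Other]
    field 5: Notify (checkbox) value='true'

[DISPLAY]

   ┃   [ ] worker.yaml ┃              
   ┃   [ ] Makefile    ┃              
   ┃   [ ] package.json┃              
   ┃   [ ] ┏━━━━━━━━━━━━━━━━━━━━━━━━┓ 
   ┃   [ ] ┃ FormWidget             ┃ 
━━━━━━━━━━━┠────────────────────────┨ 
 HexEditor ┃> Plan:       ( ) Free  ┃ 
───────────┃  Name:       [        ]┃ 
00000000  C┃  Notes:      [        ]┃ 
00000010  c┃  Theme:      (●) Light ┃ 
00000020  2┃  Region:     [Other  ▼]┃ 
00000030  0┃  Notify:     [x]       ┃ 
00000040  3┃                        ┃ 
00000050  5┃                        ┃ 
           ┃                        ┃ 
           ┃                        ┃ 
           ┃                        ┃ 
           ┃                        ┃ 
           ┃                        ┃ 
           ┗━━━━━━━━━━━━━━━━━━━━━━━━┛ 
━━━━━━━━━━━━━━━━━━━━━━━━━━━━┛         
                                      
                                      
                                      


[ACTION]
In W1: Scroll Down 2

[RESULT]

   ┃   [ ] worker.yaml ┃              
   ┃   [ ] Makefile    ┃              
   ┃   [ ] package.json┃              
   ┃   [ ] ┏━━━━━━━━━━━━━━━━━━━━━━━━┓ 
   ┃   [ ] ┃ FormWidget             ┃ 
━━━━━━━━━━━┠────────────────────────┨ 
 HexEditor ┃> Plan:       ( ) Free  ┃ 
───────────┃  Name:       [        ]┃ 
00000020  2┃  Notes:      [        ]┃ 
00000030  0┃  Theme:      (●) Light ┃ 
00000040  3┃  Region:     [Other  ▼]┃ 
00000050  5┃  Notify:     [x]       ┃ 
           ┃                        ┃ 
           ┃                        ┃ 
           ┃                        ┃ 
           ┃                        ┃ 
           ┃                        ┃ 
           ┃                        ┃ 
           ┃                        ┃ 
           ┗━━━━━━━━━━━━━━━━━━━━━━━━┛ 
━━━━━━━━━━━━━━━━━━━━━━━━━━━━┛         
                                      
                                      
                                      


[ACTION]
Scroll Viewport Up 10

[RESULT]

                                      
                                      
                                      
                                      
                                      
   ┏━━━━━━━━━━━━━━━━━━━┓              
   ┃ CheckboxTree      ┃              
   ┠───────────────────┨              
   ┃>[ ] workspace/    ┃              
   ┃   [ ] setup.py    ┃              
   ┃   [ ] worker.yaml ┃              
   ┃   [ ] Makefile    ┃              
   ┃   [ ] package.json┃              
   ┃   [ ] ┏━━━━━━━━━━━━━━━━━━━━━━━━┓ 
   ┃   [ ] ┃ FormWidget             ┃ 
━━━━━━━━━━━┠────────────────────────┨ 
 HexEditor ┃> Plan:       ( ) Free  ┃ 
───────────┃  Name:       [        ]┃ 
00000020  2┃  Notes:      [        ]┃ 
00000030  0┃  Theme:      (●) Light ┃ 
00000040  3┃  Region:     [Other  ▼]┃ 
00000050  5┃  Notify:     [x]       ┃ 
           ┃                        ┃ 
           ┃                        ┃ 


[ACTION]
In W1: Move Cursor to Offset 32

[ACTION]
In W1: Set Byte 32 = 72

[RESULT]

                                      
                                      
                                      
                                      
                                      
   ┏━━━━━━━━━━━━━━━━━━━┓              
   ┃ CheckboxTree      ┃              
   ┠───────────────────┨              
   ┃>[ ] workspace/    ┃              
   ┃   [ ] setup.py    ┃              
   ┃   [ ] worker.yaml ┃              
   ┃   [ ] Makefile    ┃              
   ┃   [ ] package.json┃              
   ┃   [ ] ┏━━━━━━━━━━━━━━━━━━━━━━━━┓ 
   ┃   [ ] ┃ FormWidget             ┃ 
━━━━━━━━━━━┠────────────────────────┨ 
 HexEditor ┃> Plan:       ( ) Free  ┃ 
───────────┃  Name:       [        ]┃ 
00000020  7┃  Notes:      [        ]┃ 
00000030  0┃  Theme:      (●) Light ┃ 
00000040  3┃  Region:     [Other  ▼]┃ 
00000050  5┃  Notify:     [x]       ┃ 
           ┃                        ┃ 
           ┃                        ┃ 


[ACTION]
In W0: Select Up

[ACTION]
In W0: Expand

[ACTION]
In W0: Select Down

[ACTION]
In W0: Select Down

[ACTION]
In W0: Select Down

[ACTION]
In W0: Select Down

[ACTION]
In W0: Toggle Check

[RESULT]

                                      
                                      
                                      
                                      
                                      
   ┏━━━━━━━━━━━━━━━━━━━┓              
   ┃ CheckboxTree      ┃              
   ┠───────────────────┨              
   ┃ [-] workspace/    ┃              
   ┃   [ ] setup.py    ┃              
   ┃   [ ] worker.yaml ┃              
   ┃   [ ] Makefile    ┃              
   ┃>  [x] package.json┃              
   ┃   [ ] ┏━━━━━━━━━━━━━━━━━━━━━━━━┓ 
   ┃   [ ] ┃ FormWidget             ┃ 
━━━━━━━━━━━┠────────────────────────┨ 
 HexEditor ┃> Plan:       ( ) Free  ┃ 
───────────┃  Name:       [        ]┃ 
00000020  7┃  Notes:      [        ]┃ 
00000030  0┃  Theme:      (●) Light ┃ 
00000040  3┃  Region:     [Other  ▼]┃ 
00000050  5┃  Notify:     [x]       ┃ 
           ┃                        ┃ 
           ┃                        ┃ 


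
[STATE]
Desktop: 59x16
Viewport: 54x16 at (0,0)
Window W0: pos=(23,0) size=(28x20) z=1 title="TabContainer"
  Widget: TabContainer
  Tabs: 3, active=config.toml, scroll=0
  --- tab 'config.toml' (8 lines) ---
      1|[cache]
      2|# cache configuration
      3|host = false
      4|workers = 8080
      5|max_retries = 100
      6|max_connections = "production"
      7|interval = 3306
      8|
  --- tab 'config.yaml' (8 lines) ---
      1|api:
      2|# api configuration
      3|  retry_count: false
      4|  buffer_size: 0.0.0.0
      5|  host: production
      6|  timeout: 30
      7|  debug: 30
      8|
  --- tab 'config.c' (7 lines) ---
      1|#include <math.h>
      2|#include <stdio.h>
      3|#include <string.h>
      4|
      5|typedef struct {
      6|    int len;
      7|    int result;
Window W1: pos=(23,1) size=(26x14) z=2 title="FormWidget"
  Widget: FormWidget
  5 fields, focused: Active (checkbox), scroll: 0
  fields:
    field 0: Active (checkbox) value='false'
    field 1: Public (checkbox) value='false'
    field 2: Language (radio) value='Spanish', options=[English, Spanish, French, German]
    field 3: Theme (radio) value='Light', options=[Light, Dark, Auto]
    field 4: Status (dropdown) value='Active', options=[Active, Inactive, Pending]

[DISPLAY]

                       ┏━━━━━━━━━━━━━━━━━━━━━━━━━━┓   
                       ┏━━━━━━━━━━━━━━━━━━━━━━━━┓ ┃   
                       ┃ FormWidget             ┃─┨   
                       ┠────────────────────────┨l┃   
                       ┃> Active:     [ ]       ┃─┃   
                       ┃  Public:     [ ]       ┃ ┃   
                       ┃  Language:   ( ) Englis┃ ┃   
                       ┃  Theme:      (●) Light ┃ ┃   
                       ┃  Status:     [Active ▼]┃ ┃   
                       ┃                        ┃ ┃   
                       ┃                        ┃t┃   
                       ┃                        ┃ ┃   
                       ┃                        ┃ ┃   
                       ┃                        ┃ ┃   
                       ┗━━━━━━━━━━━━━━━━━━━━━━━━┛ ┃   
                       ┃                          ┃   


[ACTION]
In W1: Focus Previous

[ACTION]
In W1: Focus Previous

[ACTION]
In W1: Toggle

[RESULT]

                       ┏━━━━━━━━━━━━━━━━━━━━━━━━━━┓   
                       ┏━━━━━━━━━━━━━━━━━━━━━━━━┓ ┃   
                       ┃ FormWidget             ┃─┨   
                       ┠────────────────────────┨l┃   
                       ┃  Active:     [ ]       ┃─┃   
                       ┃  Public:     [ ]       ┃ ┃   
                       ┃  Language:   ( ) Englis┃ ┃   
                       ┃> Theme:      (●) Light ┃ ┃   
                       ┃  Status:     [Active ▼]┃ ┃   
                       ┃                        ┃ ┃   
                       ┃                        ┃t┃   
                       ┃                        ┃ ┃   
                       ┃                        ┃ ┃   
                       ┃                        ┃ ┃   
                       ┗━━━━━━━━━━━━━━━━━━━━━━━━┛ ┃   
                       ┃                          ┃   


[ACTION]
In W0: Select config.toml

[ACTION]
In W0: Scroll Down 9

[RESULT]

                       ┏━━━━━━━━━━━━━━━━━━━━━━━━━━┓   
                       ┏━━━━━━━━━━━━━━━━━━━━━━━━┓ ┃   
                       ┃ FormWidget             ┃─┨   
                       ┠────────────────────────┨l┃   
                       ┃  Active:     [ ]       ┃─┃   
                       ┃  Public:     [ ]       ┃ ┃   
                       ┃  Language:   ( ) Englis┃ ┃   
                       ┃> Theme:      (●) Light ┃ ┃   
                       ┃  Status:     [Active ▼]┃ ┃   
                       ┃                        ┃ ┃   
                       ┃                        ┃ ┃   
                       ┃                        ┃ ┃   
                       ┃                        ┃ ┃   
                       ┃                        ┃ ┃   
                       ┗━━━━━━━━━━━━━━━━━━━━━━━━┛ ┃   
                       ┃                          ┃   


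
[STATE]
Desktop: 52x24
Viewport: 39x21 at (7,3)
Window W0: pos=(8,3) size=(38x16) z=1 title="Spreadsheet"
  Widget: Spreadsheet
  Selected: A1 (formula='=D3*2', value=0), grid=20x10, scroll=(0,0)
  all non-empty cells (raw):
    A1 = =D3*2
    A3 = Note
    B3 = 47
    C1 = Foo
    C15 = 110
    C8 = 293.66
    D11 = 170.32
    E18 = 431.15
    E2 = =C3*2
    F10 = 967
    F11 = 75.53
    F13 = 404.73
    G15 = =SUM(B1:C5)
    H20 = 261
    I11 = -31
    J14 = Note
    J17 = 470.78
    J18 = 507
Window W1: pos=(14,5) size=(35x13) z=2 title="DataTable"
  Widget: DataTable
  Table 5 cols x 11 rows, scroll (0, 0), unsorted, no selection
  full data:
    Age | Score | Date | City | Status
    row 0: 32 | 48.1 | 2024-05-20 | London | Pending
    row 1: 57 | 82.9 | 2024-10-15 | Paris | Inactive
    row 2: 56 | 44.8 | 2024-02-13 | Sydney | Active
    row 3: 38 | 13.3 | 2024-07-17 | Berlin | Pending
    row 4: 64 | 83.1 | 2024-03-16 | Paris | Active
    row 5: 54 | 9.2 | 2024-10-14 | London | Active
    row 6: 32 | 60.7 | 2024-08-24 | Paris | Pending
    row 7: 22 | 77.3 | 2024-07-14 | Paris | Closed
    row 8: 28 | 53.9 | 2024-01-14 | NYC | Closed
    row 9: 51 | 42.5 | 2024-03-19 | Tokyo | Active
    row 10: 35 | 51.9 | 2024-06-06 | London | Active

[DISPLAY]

 ┏━━━━━━━━━━━━━━━━━━━━━━━━━━━━━━━━━━━━┓
 ┃ Spreadsheet                        ┃
 ┠─────┏━━━━━━━━━━━━━━━━━━━━━━━━━━━━━━━
 ┃A1: =┃ DataTable                     
 ┃     ┠───────────────────────────────
 ┃-----┃Age│Score│Date      │City  │Sta
 ┃  1  ┃───┼─────┼──────────┼──────┼───
 ┃  2  ┃32 │48.1 │2024-05-20│London│Pen
 ┃  3 N┃57 │82.9 │2024-10-15│Paris │Ina
 ┃  4  ┃56 │44.8 │2024-02-13│Sydney│Act
 ┃  5  ┃38 │13.3 │2024-07-17│Berlin│Pen
 ┃  6  ┃64 │83.1 │2024-03-16│Paris │Act
 ┃  7  ┃54 │9.2  │2024-10-14│London│Act
 ┃  8  ┃32 │60.7 │2024-08-24│Paris │Pen
 ┃  9  ┗━━━━━━━━━━━━━━━━━━━━━━━━━━━━━━━
 ┗━━━━━━━━━━━━━━━━━━━━━━━━━━━━━━━━━━━━┛
                                       
                                       
                                       
                                       
                                       


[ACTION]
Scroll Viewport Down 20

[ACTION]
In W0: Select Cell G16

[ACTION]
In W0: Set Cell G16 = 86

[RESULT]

 ┏━━━━━━━━━━━━━━━━━━━━━━━━━━━━━━━━━━━━┓
 ┃ Spreadsheet                        ┃
 ┠─────┏━━━━━━━━━━━━━━━━━━━━━━━━━━━━━━━
 ┃G16: ┃ DataTable                     
 ┃     ┠───────────────────────────────
 ┃-----┃Age│Score│Date      │City  │Sta
 ┃  1  ┃───┼─────┼──────────┼──────┼───
 ┃  2  ┃32 │48.1 │2024-05-20│London│Pen
 ┃  3 N┃57 │82.9 │2024-10-15│Paris │Ina
 ┃  4  ┃56 │44.8 │2024-02-13│Sydney│Act
 ┃  5  ┃38 │13.3 │2024-07-17│Berlin│Pen
 ┃  6  ┃64 │83.1 │2024-03-16│Paris │Act
 ┃  7  ┃54 │9.2  │2024-10-14│London│Act
 ┃  8  ┃32 │60.7 │2024-08-24│Paris │Pen
 ┃  9  ┗━━━━━━━━━━━━━━━━━━━━━━━━━━━━━━━
 ┗━━━━━━━━━━━━━━━━━━━━━━━━━━━━━━━━━━━━┛
                                       
                                       
                                       
                                       
                                       
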